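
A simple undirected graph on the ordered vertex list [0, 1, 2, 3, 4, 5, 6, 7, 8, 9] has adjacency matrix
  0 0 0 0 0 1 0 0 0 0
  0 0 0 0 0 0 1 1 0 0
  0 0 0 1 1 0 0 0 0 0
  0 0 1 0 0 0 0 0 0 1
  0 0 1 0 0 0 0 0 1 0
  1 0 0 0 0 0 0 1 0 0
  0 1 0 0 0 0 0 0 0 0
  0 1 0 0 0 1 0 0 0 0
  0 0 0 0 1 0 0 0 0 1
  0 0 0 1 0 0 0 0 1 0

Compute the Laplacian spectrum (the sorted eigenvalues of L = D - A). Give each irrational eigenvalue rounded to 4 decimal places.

Each diagonal entry of L is the vertex degree and each off-diagonal entry is -1 where an edge is present, 0 otherwise; in the order [0, 1, 2, 3, 4, 5, 6, 7, 8, 9] the diagonal is [1, 2, 2, 2, 2, 2, 1, 2, 2, 2]. Diagonalising L (or applying a numerical eigensolver to the 10x10 matrix) gives the spectrum above. The 2 zero eigenvalues correspond to the 2 connected components. The eigenvalues sum to 18, which equals trace(L) = 2|E|. The largest eigenvalue, 3.6180, is at most the vertex count 10.

[0, 0, 0.3820, 1.3820, 1.3820, 1.3820, 2.6180, 3.6180, 3.6180, 3.6180]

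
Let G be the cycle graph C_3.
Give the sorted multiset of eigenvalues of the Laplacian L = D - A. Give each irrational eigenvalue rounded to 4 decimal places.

[0, 3, 3]

The graph has 3 vertices and degree multiset [2, 2, 2]; D is the diagonal matrix of degrees and L = D - A. The multiplicity of 0 as a Laplacian eigenvalue equals the number of connected components. The single zero eigenvalue shows the graph is connected. The eigenvalues sum to 6, which equals trace(L) = 2|E|.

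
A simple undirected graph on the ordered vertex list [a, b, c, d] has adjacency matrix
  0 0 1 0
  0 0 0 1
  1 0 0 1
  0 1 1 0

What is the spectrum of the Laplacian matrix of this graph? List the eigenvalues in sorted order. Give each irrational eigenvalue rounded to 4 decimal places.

Each diagonal entry of L is the vertex degree and each off-diagonal entry is -1 where an edge is present, 0 otherwise; in the order [a, b, c, d] the diagonal is [1, 1, 2, 2]. Diagonalising L (or applying a numerical eigensolver to the 4x4 matrix) gives the spectrum above.

[0, 0.5858, 2, 3.4142]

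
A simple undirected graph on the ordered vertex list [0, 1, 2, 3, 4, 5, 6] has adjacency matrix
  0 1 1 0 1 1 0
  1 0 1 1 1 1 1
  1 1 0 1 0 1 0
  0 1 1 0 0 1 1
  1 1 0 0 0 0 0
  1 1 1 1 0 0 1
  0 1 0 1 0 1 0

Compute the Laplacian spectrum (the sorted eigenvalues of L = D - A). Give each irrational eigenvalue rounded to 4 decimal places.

[0, 1.7312, 3.1353, 4.4659, 5.5494, 6.1183, 7]

Each diagonal entry of L is the vertex degree and each off-diagonal entry is -1 where an edge is present, 0 otherwise; in the order [0, 1, 2, 3, 4, 5, 6] the diagonal is [4, 6, 4, 4, 2, 5, 3]. The multiplicity of 0 as a Laplacian eigenvalue equals the number of connected components. There is one zero in the spectrum, matching the 1 component. By the matrix-tree theorem the graph has (1/7) * product of the nonzero eigenvalues = 823 spanning trees.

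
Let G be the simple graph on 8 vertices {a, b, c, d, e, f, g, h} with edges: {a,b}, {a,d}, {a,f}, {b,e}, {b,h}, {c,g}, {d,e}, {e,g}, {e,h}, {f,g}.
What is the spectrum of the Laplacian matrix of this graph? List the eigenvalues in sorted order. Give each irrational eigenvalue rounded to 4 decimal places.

[0, 0.6187, 1.2802, 1.8016, 2.7728, 3.4531, 4.6002, 5.4735]

Reading degrees in the order [a, b, c, d, e, f, g, h] gives [3, 3, 1, 2, 4, 2, 3, 2]; set D = diag(3, 3, 1, 2, 4, 2, 3, 2) and form L = D - A. Since every row of L sums to 0, the all-ones vector is in the kernel and 0 is an eigenvalue. The single zero eigenvalue shows the graph is connected. There is one zero in the spectrum, matching the 1 component. The largest eigenvalue, 5.4735, is at most the vertex count 8.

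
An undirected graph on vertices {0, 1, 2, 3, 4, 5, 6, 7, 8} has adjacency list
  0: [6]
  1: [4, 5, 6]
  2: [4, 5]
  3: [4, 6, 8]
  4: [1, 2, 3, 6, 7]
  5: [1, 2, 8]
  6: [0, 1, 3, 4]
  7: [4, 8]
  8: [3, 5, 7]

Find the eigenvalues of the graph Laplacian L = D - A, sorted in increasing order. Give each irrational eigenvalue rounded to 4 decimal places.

Reading degrees in the order [0, 1, 2, 3, 4, 5, 6, 7, 8] gives [1, 3, 2, 3, 5, 3, 4, 2, 3]; set D = diag(1, 3, 2, 3, 5, 3, 4, 2, 3) and form L = D - A. Diagonalising L (or applying a numerical eigensolver to the 9x9 matrix) gives the spectrum above. The single zero eigenvalue shows the graph is connected. By the matrix-tree theorem the graph has (1/9) * product of the nonzero eigenvalues = 285 spanning trees. There is one zero in the spectrum, matching the 1 component.

[0, 0.7475, 1.4679, 2.0943, 2.6049, 2.6527, 4.8794, 5.2616, 6.2917]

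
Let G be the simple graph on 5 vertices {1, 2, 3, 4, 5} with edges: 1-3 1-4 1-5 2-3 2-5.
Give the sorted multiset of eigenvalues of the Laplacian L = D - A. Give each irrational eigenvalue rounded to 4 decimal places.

[0, 0.8299, 2, 2.6889, 4.4812]

Each diagonal entry of L is the vertex degree and each off-diagonal entry is -1 where an edge is present, 0 otherwise; in the order [1, 2, 3, 4, 5] the diagonal is [3, 2, 2, 1, 2]. Since every row of L sums to 0, the all-ones vector is in the kernel and 0 is an eigenvalue. By the matrix-tree theorem the graph has (1/5) * product of the nonzero eigenvalues = 4 spanning trees. The eigenvalues sum to 10, which equals trace(L) = 2|E|.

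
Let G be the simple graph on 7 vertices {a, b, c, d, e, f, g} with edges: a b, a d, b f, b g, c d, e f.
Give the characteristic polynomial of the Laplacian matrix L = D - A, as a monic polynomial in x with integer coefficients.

x^7 - 12x^6 + 54x^5 - 114x^4 + 115x^3 - 50x^2 + 7x

Reading degrees in the order [a, b, c, d, e, f, g] gives [2, 3, 1, 2, 1, 2, 1]; set D = diag(2, 3, 1, 2, 1, 2, 1) and form L = D - A. Computing det(xI - L) by cofactor expansion (or equivalently via sum-over-permutations) gives x^7 - 12x^6 + 54x^5 - 114x^4 + 115x^3 - 50x^2 + 7x. The constant term is 0 because L is singular (the all-ones vector lies in its kernel). The eigenvalues sum to 12, which equals trace(L) = 2|E|.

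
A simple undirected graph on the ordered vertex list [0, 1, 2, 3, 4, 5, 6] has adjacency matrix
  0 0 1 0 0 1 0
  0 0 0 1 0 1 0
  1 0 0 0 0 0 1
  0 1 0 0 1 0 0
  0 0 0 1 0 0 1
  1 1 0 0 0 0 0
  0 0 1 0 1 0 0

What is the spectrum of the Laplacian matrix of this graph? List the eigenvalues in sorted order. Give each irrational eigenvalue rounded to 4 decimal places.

[0, 0.7530, 0.7530, 2.4450, 2.4450, 3.8019, 3.8019]

With the vertex order [0, 1, 2, 3, 4, 5, 6], the degrees are [2, 2, 2, 2, 2, 2, 2], giving D = diag(2, 2, 2, 2, 2, 2, 2) and L = D - A. Since every row of L sums to 0, the all-ones vector is in the kernel and 0 is an eigenvalue. The single zero eigenvalue shows the graph is connected.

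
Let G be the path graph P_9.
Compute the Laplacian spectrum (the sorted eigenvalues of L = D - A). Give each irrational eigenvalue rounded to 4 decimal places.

[0, 0.1206, 0.4679, 1, 1.6527, 2.3473, 3, 3.5321, 3.8794]

The graph has 9 vertices and degree multiset [2, 2, 2, 2, 2, 2, 2, 1, 1]; D is the diagonal matrix of degrees and L = D - A. Diagonalising L (or applying a numerical eigensolver to the 9x9 matrix) gives the spectrum above. The single zero eigenvalue shows the graph is connected. The largest eigenvalue, 3.8794, is at most the vertex count 9.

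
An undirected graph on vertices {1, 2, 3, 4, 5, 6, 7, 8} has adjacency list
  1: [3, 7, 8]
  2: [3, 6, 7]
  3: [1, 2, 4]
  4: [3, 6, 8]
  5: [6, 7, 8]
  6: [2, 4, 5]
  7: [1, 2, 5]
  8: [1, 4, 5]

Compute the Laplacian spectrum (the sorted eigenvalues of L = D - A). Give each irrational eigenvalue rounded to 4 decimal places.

[0, 2, 2, 2, 4, 4, 4, 6]

Reading degrees in the order [1, 2, 3, 4, 5, 6, 7, 8] gives [3, 3, 3, 3, 3, 3, 3, 3]; set D = diag(3, 3, 3, 3, 3, 3, 3, 3) and form L = D - A. Diagonalising L (or applying a numerical eigensolver to the 8x8 matrix) gives the spectrum above. The single zero eigenvalue shows the graph is connected. The eigenvalues sum to 24, which equals trace(L) = 2|E|.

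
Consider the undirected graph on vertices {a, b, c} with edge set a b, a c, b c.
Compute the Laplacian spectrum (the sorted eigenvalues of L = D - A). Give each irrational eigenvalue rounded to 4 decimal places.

Reading degrees in the order [a, b, c] gives [2, 2, 2]; set D = diag(2, 2, 2) and form L = D - A. Diagonalising L (or applying a numerical eigensolver to the 3x3 matrix) gives the spectrum above. The eigenvalues sum to 6, which equals trace(L) = 2|E|. There is one zero in the spectrum, matching the 1 component.

[0, 3, 3]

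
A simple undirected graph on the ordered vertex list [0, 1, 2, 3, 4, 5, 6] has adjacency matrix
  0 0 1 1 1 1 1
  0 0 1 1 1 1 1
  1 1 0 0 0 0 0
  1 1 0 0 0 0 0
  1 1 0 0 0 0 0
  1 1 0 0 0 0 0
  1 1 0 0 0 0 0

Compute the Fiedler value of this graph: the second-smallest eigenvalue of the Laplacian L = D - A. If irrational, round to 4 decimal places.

With the vertex order [0, 1, 2, 3, 4, 5, 6], the degrees are [5, 5, 2, 2, 2, 2, 2], giving D = diag(5, 5, 2, 2, 2, 2, 2) and L = D - A. The sorted Laplacian eigenvalues are [0, 2, 2, 2, 2, 5, 7]; the algebraic connectivity is the second entry, 2. The eigenvalues sum to 20, which equals trace(L) = 2|E|. By the matrix-tree theorem the graph has (1/7) * product of the nonzero eigenvalues = 80 spanning trees.

2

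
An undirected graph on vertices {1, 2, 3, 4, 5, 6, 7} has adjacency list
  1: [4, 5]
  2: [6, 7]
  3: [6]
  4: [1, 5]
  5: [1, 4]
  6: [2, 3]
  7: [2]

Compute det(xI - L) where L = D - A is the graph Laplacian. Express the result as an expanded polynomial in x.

x^7 - 12x^6 + 55x^5 - 118x^4 + 114x^3 - 36x^2

Reading degrees in the order [1, 2, 3, 4, 5, 6, 7] gives [2, 2, 1, 2, 2, 2, 1]; set D = diag(2, 2, 1, 2, 2, 2, 1) and form L = D - A. Computing det(xI - L) by cofactor expansion (or equivalently via sum-over-permutations) gives x^7 - 12x^6 + 55x^5 - 118x^4 + 114x^3 - 36x^2. The constant term is 0 because L is singular (the all-ones vector lies in its kernel). The eigenvalues sum to 12, which equals trace(L) = 2|E|.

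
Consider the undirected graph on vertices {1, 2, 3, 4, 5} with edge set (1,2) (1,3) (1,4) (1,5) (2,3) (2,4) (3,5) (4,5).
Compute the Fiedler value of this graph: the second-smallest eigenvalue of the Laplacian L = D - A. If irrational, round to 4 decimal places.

3

Each diagonal entry of L is the vertex degree and each off-diagonal entry is -1 where an edge is present, 0 otherwise; in the order [1, 2, 3, 4, 5] the diagonal is [4, 3, 3, 3, 3]. The smallest Laplacian eigenvalue is always 0. The next one, lambda_2 = 3, measures how hard the graph is to disconnect: larger values mean better connectivity. By the matrix-tree theorem the graph has (1/5) * product of the nonzero eigenvalues = 45 spanning trees. The eigenvalues sum to 16, which equals trace(L) = 2|E|.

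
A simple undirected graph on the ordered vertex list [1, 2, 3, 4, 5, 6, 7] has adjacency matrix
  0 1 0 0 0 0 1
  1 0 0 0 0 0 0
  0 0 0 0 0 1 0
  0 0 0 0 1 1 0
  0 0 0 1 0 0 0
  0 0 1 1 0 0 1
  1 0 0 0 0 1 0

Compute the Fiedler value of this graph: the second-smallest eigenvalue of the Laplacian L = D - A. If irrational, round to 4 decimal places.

0.2603

With the vertex order [1, 2, 3, 4, 5, 6, 7], the degrees are [2, 1, 1, 2, 1, 3, 2], giving D = diag(2, 1, 1, 2, 1, 3, 2) and L = D - A. Computing the eigenvalues of L and sorting gives [0, 0.2603, 0.6262, 1.4055, 2.2742, 3.0996, 4.3342]. The Fiedler value lambda_2 = 0.2603 is strictly positive, so the graph is connected.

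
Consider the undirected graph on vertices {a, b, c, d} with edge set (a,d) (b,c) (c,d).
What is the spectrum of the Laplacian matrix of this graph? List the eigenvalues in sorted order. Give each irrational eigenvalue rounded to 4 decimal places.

[0, 0.5858, 2, 3.4142]

Each diagonal entry of L is the vertex degree and each off-diagonal entry is -1 where an edge is present, 0 otherwise; in the order [a, b, c, d] the diagonal is [1, 1, 2, 2]. L is symmetric positive semidefinite, so every eigenvalue is real and nonnegative. The single zero eigenvalue shows the graph is connected. By the matrix-tree theorem the graph has (1/4) * product of the nonzero eigenvalues = 1 spanning tree.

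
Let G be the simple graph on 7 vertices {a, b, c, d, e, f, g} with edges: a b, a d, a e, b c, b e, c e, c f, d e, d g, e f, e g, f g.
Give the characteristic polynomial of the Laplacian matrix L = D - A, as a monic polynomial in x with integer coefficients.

x^7 - 24x^6 + 231x^5 - 1140x^4 + 3036x^3 - 4128x^2 + 2240x

Reading degrees in the order [a, b, c, d, e, f, g] gives [3, 3, 3, 3, 6, 3, 3]; set D = diag(3, 3, 3, 3, 6, 3, 3) and form L = D - A. L has integer entries, so p(x) = det(xI - L) has integer coefficients. Expanding the determinant yields x^7 - 24x^6 + 231x^5 - 1140x^4 + 3036x^3 - 4128x^2 + 2240x. The coefficient of x^6 equals -trace(L) = -24, matching the sum of degrees. There is one zero in the spectrum, matching the 1 component. The eigenvalues sum to 24, which equals trace(L) = 2|E|.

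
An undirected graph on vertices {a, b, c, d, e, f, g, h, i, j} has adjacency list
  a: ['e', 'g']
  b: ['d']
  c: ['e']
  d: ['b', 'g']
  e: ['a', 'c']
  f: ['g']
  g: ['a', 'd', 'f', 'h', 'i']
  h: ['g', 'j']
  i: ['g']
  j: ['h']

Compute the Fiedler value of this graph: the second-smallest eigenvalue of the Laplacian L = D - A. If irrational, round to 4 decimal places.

0.2366

With the vertex order [a, b, c, d, e, f, g, h, i, j], the degrees are [2, 1, 1, 2, 2, 1, 5, 2, 1, 1], giving D = diag(2, 1, 1, 2, 2, 1, 5, 2, 1, 1) and L = D - A. The sorted Laplacian eigenvalues are [0, 0.2366, 0.3820, 0.6298, 1, 1.4757, 2.3204, 2.6180, 3.1871, 6.1504]; the algebraic connectivity is the second entry, 0.2366. The largest eigenvalue, 6.1504, is at most the vertex count 10. The eigenvalues sum to 18, which equals trace(L) = 2|E|.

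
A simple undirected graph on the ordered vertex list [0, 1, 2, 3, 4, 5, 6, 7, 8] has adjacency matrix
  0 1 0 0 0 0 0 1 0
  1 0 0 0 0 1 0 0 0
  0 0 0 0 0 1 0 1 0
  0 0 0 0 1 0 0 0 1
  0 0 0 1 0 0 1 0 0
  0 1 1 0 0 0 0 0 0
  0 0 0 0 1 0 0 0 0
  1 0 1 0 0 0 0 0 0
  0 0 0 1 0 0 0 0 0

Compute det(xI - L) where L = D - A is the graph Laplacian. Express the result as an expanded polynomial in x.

Reading degrees in the order [0, 1, 2, 3, 4, 5, 6, 7, 8] gives [2, 2, 2, 2, 2, 2, 1, 2, 1]; set D = diag(2, 2, 2, 2, 2, 2, 1, 2, 1) and form L = D - A. L has integer entries, so p(x) = det(xI - L) has integer coefficients. Expanding the determinant yields x^9 - 16x^8 + 105x^7 - 364x^6 + 715x^5 - 790x^4 + 450x^3 - 100x^2. Since p(0) = det(-L) = 0, x divides p(x). The largest eigenvalue, 3.6180, is at most the vertex count 9.

x^9 - 16x^8 + 105x^7 - 364x^6 + 715x^5 - 790x^4 + 450x^3 - 100x^2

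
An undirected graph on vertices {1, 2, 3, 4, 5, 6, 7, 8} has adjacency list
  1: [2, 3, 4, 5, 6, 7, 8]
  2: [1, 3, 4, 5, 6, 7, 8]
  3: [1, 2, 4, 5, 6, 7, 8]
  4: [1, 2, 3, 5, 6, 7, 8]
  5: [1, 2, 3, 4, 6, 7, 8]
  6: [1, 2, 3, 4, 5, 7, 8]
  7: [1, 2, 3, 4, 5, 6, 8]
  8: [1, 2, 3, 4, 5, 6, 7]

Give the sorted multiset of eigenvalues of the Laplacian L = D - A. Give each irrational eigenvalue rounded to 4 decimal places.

[0, 8, 8, 8, 8, 8, 8, 8]

With the vertex order [1, 2, 3, 4, 5, 6, 7, 8], the degrees are [7, 7, 7, 7, 7, 7, 7, 7], giving D = diag(7, 7, 7, 7, 7, 7, 7, 7) and L = D - A. Diagonalising L (or applying a numerical eigensolver to the 8x8 matrix) gives the spectrum above. The single zero eigenvalue shows the graph is connected. The eigenvalues sum to 56, which equals trace(L) = 2|E|.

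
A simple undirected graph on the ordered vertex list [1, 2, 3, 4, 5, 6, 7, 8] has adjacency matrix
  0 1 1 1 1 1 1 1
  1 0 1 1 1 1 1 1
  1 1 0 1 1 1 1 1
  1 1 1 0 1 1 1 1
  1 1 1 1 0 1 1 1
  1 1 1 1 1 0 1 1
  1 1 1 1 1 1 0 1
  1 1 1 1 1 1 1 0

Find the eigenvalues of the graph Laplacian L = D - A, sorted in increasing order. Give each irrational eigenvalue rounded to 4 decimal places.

[0, 8, 8, 8, 8, 8, 8, 8]

Reading degrees in the order [1, 2, 3, 4, 5, 6, 7, 8] gives [7, 7, 7, 7, 7, 7, 7, 7]; set D = diag(7, 7, 7, 7, 7, 7, 7, 7) and form L = D - A. L is symmetric positive semidefinite, so every eigenvalue is real and nonnegative.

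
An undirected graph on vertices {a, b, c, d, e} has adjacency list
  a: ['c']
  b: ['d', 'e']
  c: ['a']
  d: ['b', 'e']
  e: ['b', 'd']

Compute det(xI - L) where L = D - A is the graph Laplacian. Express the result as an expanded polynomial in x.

x^5 - 8x^4 + 21x^3 - 18x^2

With the vertex order [a, b, c, d, e], the degrees are [1, 2, 1, 2, 2], giving D = diag(1, 2, 1, 2, 2) and L = D - A. L has integer entries, so p(x) = det(xI - L) has integer coefficients. Expanding the determinant yields x^5 - 8x^4 + 21x^3 - 18x^2. The constant term is 0 because L is singular (the all-ones vector lies in its kernel). There are 2 zeros in the spectrum, matching the 2 components.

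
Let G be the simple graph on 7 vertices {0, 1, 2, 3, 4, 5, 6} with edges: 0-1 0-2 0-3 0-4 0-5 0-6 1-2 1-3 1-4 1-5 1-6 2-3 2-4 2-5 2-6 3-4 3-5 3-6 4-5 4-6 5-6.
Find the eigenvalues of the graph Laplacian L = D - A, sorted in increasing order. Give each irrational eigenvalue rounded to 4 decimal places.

Each diagonal entry of L is the vertex degree and each off-diagonal entry is -1 where an edge is present, 0 otherwise; in the order [0, 1, 2, 3, 4, 5, 6] the diagonal is [6, 6, 6, 6, 6, 6, 6]. Since every row of L sums to 0, the all-ones vector is in the kernel and 0 is an eigenvalue. There is one zero in the spectrum, matching the 1 component.

[0, 7, 7, 7, 7, 7, 7]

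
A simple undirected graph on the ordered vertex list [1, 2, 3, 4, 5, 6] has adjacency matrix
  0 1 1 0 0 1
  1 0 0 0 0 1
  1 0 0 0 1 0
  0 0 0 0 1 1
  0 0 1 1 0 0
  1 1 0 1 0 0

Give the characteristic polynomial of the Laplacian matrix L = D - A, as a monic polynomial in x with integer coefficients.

x^6 - 14x^5 + 74x^4 - 182x^3 + 205x^2 - 84x

Reading degrees in the order [1, 2, 3, 4, 5, 6] gives [3, 2, 2, 2, 2, 3]; set D = diag(3, 2, 2, 2, 2, 3) and form L = D - A. Computing det(xI - L) by cofactor expansion (or equivalently via sum-over-permutations) gives x^6 - 14x^5 + 74x^4 - 182x^3 + 205x^2 - 84x. Since p(0) = det(-L) = 0, x divides p(x). The largest eigenvalue, 4.4142, is at most the vertex count 6.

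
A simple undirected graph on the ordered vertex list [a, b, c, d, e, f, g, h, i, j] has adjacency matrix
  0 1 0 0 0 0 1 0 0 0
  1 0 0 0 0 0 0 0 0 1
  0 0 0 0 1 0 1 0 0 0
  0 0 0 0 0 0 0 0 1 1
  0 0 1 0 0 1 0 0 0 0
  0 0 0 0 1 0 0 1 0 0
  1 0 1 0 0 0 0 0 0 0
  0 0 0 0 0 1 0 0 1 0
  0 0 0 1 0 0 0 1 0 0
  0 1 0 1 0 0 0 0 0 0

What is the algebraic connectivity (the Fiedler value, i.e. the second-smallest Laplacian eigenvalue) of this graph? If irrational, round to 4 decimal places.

0.3820

Each diagonal entry of L is the vertex degree and each off-diagonal entry is -1 where an edge is present, 0 otherwise; in the order [a, b, c, d, e, f, g, h, i, j] the diagonal is [2, 2, 2, 2, 2, 2, 2, 2, 2, 2]. The sorted Laplacian eigenvalues are [0, 0.3820, 0.3820, 1.3820, 1.3820, 2.6180, 2.6180, 3.6180, 3.6180, 4]; the algebraic connectivity is the second entry, 0.3820. The largest eigenvalue, 4, is at most the vertex count 10. By the matrix-tree theorem the graph has (1/10) * product of the nonzero eigenvalues = 10 spanning trees.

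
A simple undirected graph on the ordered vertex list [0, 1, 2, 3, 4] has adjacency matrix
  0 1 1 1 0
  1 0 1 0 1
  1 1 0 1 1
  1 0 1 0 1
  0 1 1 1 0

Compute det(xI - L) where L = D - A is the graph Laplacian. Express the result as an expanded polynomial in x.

x^5 - 16x^4 + 94x^3 - 240x^2 + 225x

Each diagonal entry of L is the vertex degree and each off-diagonal entry is -1 where an edge is present, 0 otherwise; in the order [0, 1, 2, 3, 4] the diagonal is [3, 3, 4, 3, 3]. The eigenvalues of L are [0, 3, 3, 5, 5]; the characteristic polynomial is the product of (x - lambda_i), which multiplies out to x^5 - 16x^4 + 94x^3 - 240x^2 + 225x. The constant term is 0 because L is singular (the all-ones vector lies in its kernel). The eigenvalues sum to 16, which equals trace(L) = 2|E|.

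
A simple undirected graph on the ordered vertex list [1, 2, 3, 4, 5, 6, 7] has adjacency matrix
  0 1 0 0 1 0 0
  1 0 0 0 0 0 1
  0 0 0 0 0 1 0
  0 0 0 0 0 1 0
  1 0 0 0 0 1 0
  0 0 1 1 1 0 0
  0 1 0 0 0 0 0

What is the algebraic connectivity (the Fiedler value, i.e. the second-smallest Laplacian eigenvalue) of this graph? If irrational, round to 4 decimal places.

Reading degrees in the order [1, 2, 3, 4, 5, 6, 7] gives [2, 2, 1, 1, 2, 3, 1]; set D = diag(2, 2, 1, 1, 2, 3, 1) and form L = D - A. The sorted Laplacian eigenvalues are [0, 0.2254, 1, 1, 2.1859, 3.3604, 4.2283]; the algebraic connectivity is the second entry, 0.2254. The largest eigenvalue, 4.2283, is at most the vertex count 7.

0.2254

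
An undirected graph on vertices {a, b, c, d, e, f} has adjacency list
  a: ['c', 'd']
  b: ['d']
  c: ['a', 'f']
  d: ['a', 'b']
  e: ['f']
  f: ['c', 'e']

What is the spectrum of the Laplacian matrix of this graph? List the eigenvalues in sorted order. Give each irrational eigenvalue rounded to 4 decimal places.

With the vertex order [a, b, c, d, e, f], the degrees are [2, 1, 2, 2, 1, 2], giving D = diag(2, 1, 2, 2, 1, 2) and L = D - A. L is symmetric positive semidefinite, so every eigenvalue is real and nonnegative. The eigenvalues sum to 10, which equals trace(L) = 2|E|.

[0, 0.2679, 1, 2, 3, 3.7321]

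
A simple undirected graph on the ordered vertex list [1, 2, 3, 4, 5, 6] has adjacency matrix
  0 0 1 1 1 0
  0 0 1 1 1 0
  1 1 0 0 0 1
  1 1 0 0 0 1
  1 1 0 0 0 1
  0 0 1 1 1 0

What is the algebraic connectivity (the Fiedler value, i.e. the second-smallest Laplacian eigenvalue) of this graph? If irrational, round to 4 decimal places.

Each diagonal entry of L is the vertex degree and each off-diagonal entry is -1 where an edge is present, 0 otherwise; in the order [1, 2, 3, 4, 5, 6] the diagonal is [3, 3, 3, 3, 3, 3]. The sorted Laplacian eigenvalues are [0, 3, 3, 3, 3, 6]; the algebraic connectivity is the second entry, 3.

3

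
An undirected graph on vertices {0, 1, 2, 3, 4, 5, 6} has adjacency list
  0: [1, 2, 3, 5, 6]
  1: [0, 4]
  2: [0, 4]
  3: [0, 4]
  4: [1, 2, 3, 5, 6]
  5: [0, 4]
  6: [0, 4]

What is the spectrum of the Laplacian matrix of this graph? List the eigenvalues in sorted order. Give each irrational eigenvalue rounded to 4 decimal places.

With the vertex order [0, 1, 2, 3, 4, 5, 6], the degrees are [5, 2, 2, 2, 5, 2, 2], giving D = diag(5, 2, 2, 2, 5, 2, 2) and L = D - A. L is symmetric positive semidefinite, so every eigenvalue is real and nonnegative. The single zero eigenvalue shows the graph is connected. There is one zero in the spectrum, matching the 1 component. By the matrix-tree theorem the graph has (1/7) * product of the nonzero eigenvalues = 80 spanning trees.

[0, 2, 2, 2, 2, 5, 7]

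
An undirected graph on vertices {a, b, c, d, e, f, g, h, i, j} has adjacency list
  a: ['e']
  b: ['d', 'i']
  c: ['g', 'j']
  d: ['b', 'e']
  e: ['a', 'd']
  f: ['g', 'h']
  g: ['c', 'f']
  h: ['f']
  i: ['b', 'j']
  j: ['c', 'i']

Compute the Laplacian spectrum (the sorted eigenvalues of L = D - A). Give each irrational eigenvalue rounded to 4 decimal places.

Each diagonal entry of L is the vertex degree and each off-diagonal entry is -1 where an edge is present, 0 otherwise; in the order [a, b, c, d, e, f, g, h, i, j] the diagonal is [1, 2, 2, 2, 2, 2, 2, 1, 2, 2]. The multiplicity of 0 as a Laplacian eigenvalue equals the number of connected components. There is one zero in the spectrum, matching the 1 component.

[0, 0.0979, 0.3820, 0.8244, 1.3820, 2, 2.6180, 3.1756, 3.6180, 3.9021]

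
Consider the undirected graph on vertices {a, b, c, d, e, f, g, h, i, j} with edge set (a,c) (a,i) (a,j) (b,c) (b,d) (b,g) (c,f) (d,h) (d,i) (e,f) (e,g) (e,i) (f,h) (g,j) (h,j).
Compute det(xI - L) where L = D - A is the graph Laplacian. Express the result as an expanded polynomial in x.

x^10 - 30x^9 + 390x^8 - 2880x^7 + 13305x^6 - 39882x^5 + 77640x^4 - 94800x^3 + 66000x^2 - 20000x

Each diagonal entry of L is the vertex degree and each off-diagonal entry is -1 where an edge is present, 0 otherwise; in the order [a, b, c, d, e, f, g, h, i, j] the diagonal is [3, 3, 3, 3, 3, 3, 3, 3, 3, 3]. Computing det(xI - L) by cofactor expansion (or equivalently via sum-over-permutations) gives x^10 - 30x^9 + 390x^8 - 2880x^7 + 13305x^6 - 39882x^5 + 77640x^4 - 94800x^3 + 66000x^2 - 20000x. The coefficient of x^9 equals -trace(L) = -30, matching the sum of degrees. There is one zero in the spectrum, matching the 1 component. The eigenvalues sum to 30, which equals trace(L) = 2|E|.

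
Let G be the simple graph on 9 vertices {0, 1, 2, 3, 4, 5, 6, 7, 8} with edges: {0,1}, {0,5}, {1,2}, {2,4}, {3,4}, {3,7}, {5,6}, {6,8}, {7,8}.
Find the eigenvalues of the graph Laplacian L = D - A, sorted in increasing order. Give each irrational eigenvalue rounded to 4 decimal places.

Reading degrees in the order [0, 1, 2, 3, 4, 5, 6, 7, 8] gives [2, 2, 2, 2, 2, 2, 2, 2, 2]; set D = diag(2, 2, 2, 2, 2, 2, 2, 2, 2) and form L = D - A. Diagonalising L (or applying a numerical eigensolver to the 9x9 matrix) gives the spectrum above. The eigenvalues sum to 18, which equals trace(L) = 2|E|. The largest eigenvalue, 3.8794, is at most the vertex count 9.

[0, 0.4679, 0.4679, 1.6527, 1.6527, 3, 3, 3.8794, 3.8794]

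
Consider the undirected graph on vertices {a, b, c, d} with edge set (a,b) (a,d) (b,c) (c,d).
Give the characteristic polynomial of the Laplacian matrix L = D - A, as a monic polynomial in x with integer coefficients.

x^4 - 8x^3 + 20x^2 - 16x

Reading degrees in the order [a, b, c, d] gives [2, 2, 2, 2]; set D = diag(2, 2, 2, 2) and form L = D - A. The eigenvalues of L are [0, 2, 2, 4]; the characteristic polynomial is the product of (x - lambda_i), which multiplies out to x^4 - 8x^3 + 20x^2 - 16x. The coefficient of x^3 equals -trace(L) = -8, matching the sum of degrees. The largest eigenvalue, 4, is at most the vertex count 4.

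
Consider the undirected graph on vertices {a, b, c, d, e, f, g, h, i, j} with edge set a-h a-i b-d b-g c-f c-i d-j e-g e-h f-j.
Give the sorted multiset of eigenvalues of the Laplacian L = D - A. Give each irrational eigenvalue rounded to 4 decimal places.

With the vertex order [a, b, c, d, e, f, g, h, i, j], the degrees are [2, 2, 2, 2, 2, 2, 2, 2, 2, 2], giving D = diag(2, 2, 2, 2, 2, 2, 2, 2, 2, 2) and L = D - A. The multiplicity of 0 as a Laplacian eigenvalue equals the number of connected components. The single zero eigenvalue shows the graph is connected. There is one zero in the spectrum, matching the 1 component.

[0, 0.3820, 0.3820, 1.3820, 1.3820, 2.6180, 2.6180, 3.6180, 3.6180, 4]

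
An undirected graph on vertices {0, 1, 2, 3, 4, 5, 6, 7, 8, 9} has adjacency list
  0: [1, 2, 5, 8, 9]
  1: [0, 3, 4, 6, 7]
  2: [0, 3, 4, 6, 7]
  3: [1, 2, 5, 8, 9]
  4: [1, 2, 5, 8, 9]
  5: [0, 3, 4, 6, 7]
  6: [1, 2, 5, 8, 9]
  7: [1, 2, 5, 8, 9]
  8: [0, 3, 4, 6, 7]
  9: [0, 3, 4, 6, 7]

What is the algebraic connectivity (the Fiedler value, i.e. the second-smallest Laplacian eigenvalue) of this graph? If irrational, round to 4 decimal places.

With the vertex order [0, 1, 2, 3, 4, 5, 6, 7, 8, 9], the degrees are [5, 5, 5, 5, 5, 5, 5, 5, 5, 5], giving D = diag(5, 5, 5, 5, 5, 5, 5, 5, 5, 5) and L = D - A. The sorted Laplacian eigenvalues are [0, 5, 5, 5, 5, 5, 5, 5, 5, 10]; the algebraic connectivity is the second entry, 5. By the matrix-tree theorem the graph has (1/10) * product of the nonzero eigenvalues = 390625 spanning trees.

5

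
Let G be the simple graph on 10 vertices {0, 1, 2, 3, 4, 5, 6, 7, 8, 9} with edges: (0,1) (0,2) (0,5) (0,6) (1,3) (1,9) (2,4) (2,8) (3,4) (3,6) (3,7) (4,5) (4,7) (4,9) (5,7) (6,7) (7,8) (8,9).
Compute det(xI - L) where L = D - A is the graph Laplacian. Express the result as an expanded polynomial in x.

With the vertex order [0, 1, 2, 3, 4, 5, 6, 7, 8, 9], the degrees are [4, 3, 3, 4, 5, 3, 3, 5, 3, 3], giving D = diag(4, 3, 3, 4, 5, 3, 3, 5, 3, 3) and L = D - A. Computing det(xI - L) by cofactor expansion (or equivalently via sum-over-permutations) gives x^10 - 36x^9 + 562x^8 - 4990x^7 + 27759x^6 - 100314x^5 + 235497x^4 - 346386x^3 + 289743x^2 - 105050x. Since p(0) = det(-L) = 0, x divides p(x).

x^10 - 36x^9 + 562x^8 - 4990x^7 + 27759x^6 - 100314x^5 + 235497x^4 - 346386x^3 + 289743x^2 - 105050x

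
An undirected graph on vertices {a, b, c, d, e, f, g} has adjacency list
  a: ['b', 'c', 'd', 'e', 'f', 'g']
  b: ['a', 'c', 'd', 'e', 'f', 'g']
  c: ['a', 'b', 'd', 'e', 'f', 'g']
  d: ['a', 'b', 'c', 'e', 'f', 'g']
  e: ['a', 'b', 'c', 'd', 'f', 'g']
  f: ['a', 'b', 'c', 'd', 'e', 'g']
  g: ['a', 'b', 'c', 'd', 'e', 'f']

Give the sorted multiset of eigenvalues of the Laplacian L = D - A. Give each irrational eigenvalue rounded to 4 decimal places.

[0, 7, 7, 7, 7, 7, 7]

Each diagonal entry of L is the vertex degree and each off-diagonal entry is -1 where an edge is present, 0 otherwise; in the order [a, b, c, d, e, f, g] the diagonal is [6, 6, 6, 6, 6, 6, 6]. Since every row of L sums to 0, the all-ones vector is in the kernel and 0 is an eigenvalue. The largest eigenvalue, 7, is at most the vertex count 7.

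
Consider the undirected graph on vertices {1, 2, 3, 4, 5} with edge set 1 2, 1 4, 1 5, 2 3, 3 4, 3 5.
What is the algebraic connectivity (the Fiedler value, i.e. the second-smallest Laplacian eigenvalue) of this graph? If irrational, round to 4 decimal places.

Each diagonal entry of L is the vertex degree and each off-diagonal entry is -1 where an edge is present, 0 otherwise; in the order [1, 2, 3, 4, 5] the diagonal is [3, 2, 3, 2, 2]. The smallest Laplacian eigenvalue is always 0. The next one, lambda_2 = 2, measures how hard the graph is to disconnect: larger values mean better connectivity. The largest eigenvalue, 5, is at most the vertex count 5. The eigenvalues sum to 12, which equals trace(L) = 2|E|.

2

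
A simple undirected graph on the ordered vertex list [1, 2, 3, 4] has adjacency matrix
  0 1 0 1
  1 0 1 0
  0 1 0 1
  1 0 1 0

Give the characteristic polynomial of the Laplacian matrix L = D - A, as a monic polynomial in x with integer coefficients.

With the vertex order [1, 2, 3, 4], the degrees are [2, 2, 2, 2], giving D = diag(2, 2, 2, 2) and L = D - A. Computing det(xI - L) by cofactor expansion (or equivalently via sum-over-permutations) gives x^4 - 8x^3 + 20x^2 - 16x. The coefficient of x^3 equals -trace(L) = -8, matching the sum of degrees. By the matrix-tree theorem the graph has (1/4) * product of the nonzero eigenvalues = 4 spanning trees.

x^4 - 8x^3 + 20x^2 - 16x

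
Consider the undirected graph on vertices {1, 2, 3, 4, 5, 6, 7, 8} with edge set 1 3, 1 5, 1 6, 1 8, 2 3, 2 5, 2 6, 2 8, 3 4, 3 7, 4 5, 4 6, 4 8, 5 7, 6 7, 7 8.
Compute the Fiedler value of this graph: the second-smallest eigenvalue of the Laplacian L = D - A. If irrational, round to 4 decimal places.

4

Reading degrees in the order [1, 2, 3, 4, 5, 6, 7, 8] gives [4, 4, 4, 4, 4, 4, 4, 4]; set D = diag(4, 4, 4, 4, 4, 4, 4, 4) and form L = D - A. Computing the eigenvalues of L and sorting gives [0, 4, 4, 4, 4, 4, 4, 8]. The Fiedler value lambda_2 = 4 is strictly positive, so the graph is connected. There is one zero in the spectrum, matching the 1 component. The eigenvalues sum to 32, which equals trace(L) = 2|E|.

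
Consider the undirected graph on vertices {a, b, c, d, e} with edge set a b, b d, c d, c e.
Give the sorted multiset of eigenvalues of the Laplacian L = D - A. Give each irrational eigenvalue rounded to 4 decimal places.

Reading degrees in the order [a, b, c, d, e] gives [1, 2, 2, 2, 1]; set D = diag(1, 2, 2, 2, 1) and form L = D - A. L is symmetric positive semidefinite, so every eigenvalue is real and nonnegative.

[0, 0.3820, 1.3820, 2.6180, 3.6180]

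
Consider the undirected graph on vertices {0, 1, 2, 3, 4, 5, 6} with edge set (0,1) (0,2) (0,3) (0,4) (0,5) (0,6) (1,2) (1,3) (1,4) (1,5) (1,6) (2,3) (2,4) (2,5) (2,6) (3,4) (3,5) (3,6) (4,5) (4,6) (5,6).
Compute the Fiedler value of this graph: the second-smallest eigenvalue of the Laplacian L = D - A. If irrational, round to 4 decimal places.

7

Reading degrees in the order [0, 1, 2, 3, 4, 5, 6] gives [6, 6, 6, 6, 6, 6, 6]; set D = diag(6, 6, 6, 6, 6, 6, 6) and form L = D - A. Computing the eigenvalues of L and sorting gives [0, 7, 7, 7, 7, 7, 7]. The Fiedler value lambda_2 = 7 is strictly positive, so the graph is connected.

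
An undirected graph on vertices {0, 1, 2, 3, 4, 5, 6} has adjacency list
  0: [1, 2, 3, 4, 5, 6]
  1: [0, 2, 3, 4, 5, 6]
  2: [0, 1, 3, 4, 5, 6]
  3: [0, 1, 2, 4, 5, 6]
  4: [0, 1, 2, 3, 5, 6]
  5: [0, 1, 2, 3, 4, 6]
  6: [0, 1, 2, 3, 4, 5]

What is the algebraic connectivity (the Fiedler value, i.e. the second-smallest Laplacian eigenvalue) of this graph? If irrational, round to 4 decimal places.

7

Each diagonal entry of L is the vertex degree and each off-diagonal entry is -1 where an edge is present, 0 otherwise; in the order [0, 1, 2, 3, 4, 5, 6] the diagonal is [6, 6, 6, 6, 6, 6, 6]. The smallest Laplacian eigenvalue is always 0. The next one, lambda_2 = 7, measures how hard the graph is to disconnect: larger values mean better connectivity. The largest eigenvalue, 7, is at most the vertex count 7.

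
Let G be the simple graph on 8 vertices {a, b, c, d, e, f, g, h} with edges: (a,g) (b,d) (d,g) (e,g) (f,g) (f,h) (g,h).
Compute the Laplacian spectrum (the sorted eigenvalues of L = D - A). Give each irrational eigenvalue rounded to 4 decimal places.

Each diagonal entry of L is the vertex degree and each off-diagonal entry is -1 where an edge is present, 0 otherwise; in the order [a, b, c, d, e, f, g, h] the diagonal is [1, 1, 0, 2, 1, 2, 5, 2]. Since every row of L sums to 0, the all-ones vector is in the kernel and 0 is an eigenvalue. The 2 zero eigenvalues correspond to the 2 connected components.

[0, 0, 0.4659, 1, 1, 2.4827, 3, 6.0514]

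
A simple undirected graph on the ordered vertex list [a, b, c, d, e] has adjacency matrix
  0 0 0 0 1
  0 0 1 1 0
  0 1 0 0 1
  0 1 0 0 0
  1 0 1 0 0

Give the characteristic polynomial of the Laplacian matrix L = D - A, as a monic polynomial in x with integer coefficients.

Reading degrees in the order [a, b, c, d, e] gives [1, 2, 2, 1, 2]; set D = diag(1, 2, 2, 1, 2) and form L = D - A. L has integer entries, so p(x) = det(xI - L) has integer coefficients. Expanding the determinant yields x^5 - 8x^4 + 21x^3 - 20x^2 + 5x. The coefficient of x^4 equals -trace(L) = -8, matching the sum of degrees. By the matrix-tree theorem the graph has (1/5) * product of the nonzero eigenvalues = 1 spanning tree. The largest eigenvalue, 3.6180, is at most the vertex count 5.

x^5 - 8x^4 + 21x^3 - 20x^2 + 5x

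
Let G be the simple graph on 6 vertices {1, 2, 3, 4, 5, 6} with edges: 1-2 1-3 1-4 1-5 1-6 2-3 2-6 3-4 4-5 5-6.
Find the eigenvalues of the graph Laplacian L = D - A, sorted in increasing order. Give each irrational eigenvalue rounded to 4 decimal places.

Reading degrees in the order [1, 2, 3, 4, 5, 6] gives [5, 3, 3, 3, 3, 3]; set D = diag(5, 3, 3, 3, 3, 3) and form L = D - A. L is symmetric positive semidefinite, so every eigenvalue is real and nonnegative. The single zero eigenvalue shows the graph is connected. By the matrix-tree theorem the graph has (1/6) * product of the nonzero eigenvalues = 121 spanning trees. The eigenvalues sum to 20, which equals trace(L) = 2|E|.

[0, 2.3820, 2.3820, 4.6180, 4.6180, 6]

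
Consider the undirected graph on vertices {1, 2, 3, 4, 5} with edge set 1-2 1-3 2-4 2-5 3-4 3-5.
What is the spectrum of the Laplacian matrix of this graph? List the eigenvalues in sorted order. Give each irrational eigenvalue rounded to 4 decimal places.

[0, 2, 2, 3, 5]

With the vertex order [1, 2, 3, 4, 5], the degrees are [2, 3, 3, 2, 2], giving D = diag(2, 3, 3, 2, 2) and L = D - A. The multiplicity of 0 as a Laplacian eigenvalue equals the number of connected components.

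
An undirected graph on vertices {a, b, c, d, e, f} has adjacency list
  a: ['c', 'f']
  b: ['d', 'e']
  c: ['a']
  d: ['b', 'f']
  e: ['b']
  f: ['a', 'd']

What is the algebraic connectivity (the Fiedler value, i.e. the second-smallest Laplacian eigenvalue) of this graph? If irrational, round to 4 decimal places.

0.2679

With the vertex order [a, b, c, d, e, f], the degrees are [2, 2, 1, 2, 1, 2], giving D = diag(2, 2, 1, 2, 1, 2) and L = D - A. The smallest Laplacian eigenvalue is always 0. The next one, lambda_2 = 0.2679, measures how hard the graph is to disconnect: larger values mean better connectivity. The eigenvalues sum to 10, which equals trace(L) = 2|E|.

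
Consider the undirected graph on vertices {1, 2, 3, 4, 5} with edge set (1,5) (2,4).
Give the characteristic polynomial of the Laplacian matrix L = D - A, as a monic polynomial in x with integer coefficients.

x^5 - 4x^4 + 4x^3

Each diagonal entry of L is the vertex degree and each off-diagonal entry is -1 where an edge is present, 0 otherwise; in the order [1, 2, 3, 4, 5] the diagonal is [1, 1, 0, 1, 1]. The eigenvalues of L are [0, 0, 0, 2, 2]; the characteristic polynomial is the product of (x - lambda_i), which multiplies out to x^5 - 4x^4 + 4x^3. The coefficient of x^4 equals -trace(L) = -4, matching the sum of degrees. There are 3 zeros in the spectrum, matching the 3 components.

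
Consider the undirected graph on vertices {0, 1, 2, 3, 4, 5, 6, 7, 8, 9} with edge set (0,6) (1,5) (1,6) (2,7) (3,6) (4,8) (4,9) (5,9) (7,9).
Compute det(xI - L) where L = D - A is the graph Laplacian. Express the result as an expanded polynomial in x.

x^10 - 18x^9 + 134x^8 - 536x^7 + 1254x^6 - 1752x^5 + 1433x^4 - 644x^3 + 138x^2 - 10x

Reading degrees in the order [0, 1, 2, 3, 4, 5, 6, 7, 8, 9] gives [1, 2, 1, 1, 2, 2, 3, 2, 1, 3]; set D = diag(1, 2, 1, 1, 2, 2, 3, 2, 1, 3) and form L = D - A. Computing det(xI - L) by cofactor expansion (or equivalently via sum-over-permutations) gives x^10 - 18x^9 + 134x^8 - 536x^7 + 1254x^6 - 1752x^5 + 1433x^4 - 644x^3 + 138x^2 - 10x. The coefficient of x^9 equals -trace(L) = -18, matching the sum of degrees. There is one zero in the spectrum, matching the 1 component.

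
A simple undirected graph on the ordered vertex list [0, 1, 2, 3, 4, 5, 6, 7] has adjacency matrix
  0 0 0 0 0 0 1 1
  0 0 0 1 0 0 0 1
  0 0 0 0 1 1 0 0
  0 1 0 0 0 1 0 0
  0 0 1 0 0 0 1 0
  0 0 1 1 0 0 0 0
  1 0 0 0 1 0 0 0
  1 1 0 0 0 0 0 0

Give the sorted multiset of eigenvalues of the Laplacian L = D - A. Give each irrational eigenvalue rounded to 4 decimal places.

[0, 0.5858, 0.5858, 2, 2, 3.4142, 3.4142, 4]

Reading degrees in the order [0, 1, 2, 3, 4, 5, 6, 7] gives [2, 2, 2, 2, 2, 2, 2, 2]; set D = diag(2, 2, 2, 2, 2, 2, 2, 2) and form L = D - A. Since every row of L sums to 0, the all-ones vector is in the kernel and 0 is an eigenvalue. The largest eigenvalue, 4, is at most the vertex count 8.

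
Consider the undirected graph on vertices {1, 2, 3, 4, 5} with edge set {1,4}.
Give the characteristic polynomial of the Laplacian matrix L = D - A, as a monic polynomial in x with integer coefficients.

Each diagonal entry of L is the vertex degree and each off-diagonal entry is -1 where an edge is present, 0 otherwise; in the order [1, 2, 3, 4, 5] the diagonal is [1, 0, 0, 1, 0]. The eigenvalues of L are [0, 0, 0, 0, 2]; the characteristic polynomial is the product of (x - lambda_i), which multiplies out to x^5 - 2x^4. The coefficient of x^4 equals -trace(L) = -2, matching the sum of degrees. The largest eigenvalue, 2, is at most the vertex count 5.

x^5 - 2x^4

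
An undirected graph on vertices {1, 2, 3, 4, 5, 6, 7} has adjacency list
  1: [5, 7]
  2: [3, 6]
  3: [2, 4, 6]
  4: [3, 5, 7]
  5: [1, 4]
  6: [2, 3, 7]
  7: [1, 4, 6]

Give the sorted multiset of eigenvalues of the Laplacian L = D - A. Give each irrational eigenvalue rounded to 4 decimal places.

Reading degrees in the order [1, 2, 3, 4, 5, 6, 7] gives [2, 2, 3, 3, 2, 3, 3]; set D = diag(2, 2, 3, 3, 2, 3, 3) and form L = D - A. L is symmetric positive semidefinite, so every eigenvalue is real and nonnegative. The single zero eigenvalue shows the graph is connected. The largest eigenvalue, 5.2470, is at most the vertex count 7. There is one zero in the spectrum, matching the 1 component.

[0, 0.7530, 2.1981, 2.4450, 3.5550, 3.8019, 5.2470]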